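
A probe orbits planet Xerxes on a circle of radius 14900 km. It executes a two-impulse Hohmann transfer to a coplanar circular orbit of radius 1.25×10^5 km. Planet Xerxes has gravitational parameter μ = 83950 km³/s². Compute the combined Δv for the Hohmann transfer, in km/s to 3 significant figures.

Δv = 1.24 km/s

The Hohmann ellipse has a_t = (r₁ + r₂)/2 = 69950 km.
Circular speed at r₁: v₁ = √(μ/r₁) = √(83950/14900) = 2.3737 km/s.
On the transfer ellipse at r₁, vis-viva gives v_p = √[μ(2/r₁ − 1/a_t)] = 3.1731 km/s.
First burn Δv₁ = |v_p − v₁| = 0.7994 km/s.
Circular speed at r₂: v₂ = √(μ/r₂) = 0.8195 km/s.
Transfer-orbit speed at r₂: v_a = √[μ(2/r₂ − 1/a_t)] = 0.3782 km/s.
Second burn Δv₂ = |v₂ − v_a| = 0.4413 km/s.
Total Δv = Δv₁ + Δv₂ = 1.241 km/s.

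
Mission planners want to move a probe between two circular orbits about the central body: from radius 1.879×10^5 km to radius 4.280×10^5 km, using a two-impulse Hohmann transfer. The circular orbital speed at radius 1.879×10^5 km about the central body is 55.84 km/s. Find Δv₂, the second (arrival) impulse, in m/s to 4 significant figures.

From the circular-orbit relation v² = μ/r at r = 1.879×10^5 km: μ = v²r = (55.84)² × 1.879×10^5 = 5.85892×10^8 km³/s².
The Hohmann ellipse has a_t = (r₁ + r₂)/2 = 3.0795×10^5 km.
Circular speed at r = 4.280×10^5 km: v_c = √(μ/r) = 36.999 km/s.
Vis-viva on the transfer ellipse at r = 4.280×10^5 km gives v_t = √[μ(2/r − 1/a_t)] = 28.901 km/s.
Δv₂ = |v_t − v_c| = |28.901 − 36.999| = 8.098 km/s.

Δv₂ = 8098 m/s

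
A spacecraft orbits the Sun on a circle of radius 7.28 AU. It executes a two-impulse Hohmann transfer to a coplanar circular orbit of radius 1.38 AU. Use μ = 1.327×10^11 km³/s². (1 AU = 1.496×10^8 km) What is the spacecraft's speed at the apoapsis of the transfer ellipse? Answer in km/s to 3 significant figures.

v = 6.23 km/s

In km: r₁ = 7.28 × 1.496×10^8 = 1.089088×10^9 km; r₂ = 1.38 × 1.496×10^8 = 2.06448×10^8 km.
Transfer-ellipse semi-major axis a_t = (r₁ + r₂)/2 = (1.089088×10^9 + 2.06448×10^8)/2 = 6.47768×10^8 km.
The apoapsis of the transfer ellipse is at r = 1.089088×10^9 km.
From the vis-viva equation, v = √[μ(2/r − 1/a_t)] = 6.232 km/s.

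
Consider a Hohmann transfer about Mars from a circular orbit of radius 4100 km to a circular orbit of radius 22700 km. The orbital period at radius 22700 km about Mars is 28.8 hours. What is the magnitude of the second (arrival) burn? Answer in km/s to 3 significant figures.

Δv₂ = 0.615 km/s

From Kepler's third law T² = 4π²r³/μ at r = 22700 km, T = 28.8 hours = 28.8 × 3600 s = 1.0368×10^5 s: μ = 4π²r³/T² = 42958.3 km³/s².
Transfer-ellipse semi-major axis a_t = (r₁ + r₂)/2 = (4100 + 22700)/2 = 13400 km.
On the circular orbit at r = 22700 km, v_c = √(μ/r) = 1.37566 km/s.
Transfer-orbit speed at the same r (vis-viva, a = a_t): v_t = √[μ(2/r − 1/a_t)] = 0.760940 km/s.
Δv₂ = |v_t − v_c| = |0.760940 − 1.37566| = 0.6147 km/s.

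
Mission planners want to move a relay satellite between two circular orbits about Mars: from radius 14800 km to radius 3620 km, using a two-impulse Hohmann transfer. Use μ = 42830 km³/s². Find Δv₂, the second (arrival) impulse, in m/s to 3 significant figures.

Δv₂ = 921 m/s

Semi-major axis of the transfer orbit: a_t = (14800 + 3620)/2 = 9210 km.
On the circular orbit at r = 3620 km, v_c = √(μ/r) = 3.4396935 km/s.
Transfer-orbit speed at the same r (vis-viva, a = a_t): v_t = √[μ(2/r − 1/a_t)] = 4.3603444 km/s.
Δv₂ = |v_t − v_c| = |4.3603444 − 3.4396935| = 0.9207 km/s.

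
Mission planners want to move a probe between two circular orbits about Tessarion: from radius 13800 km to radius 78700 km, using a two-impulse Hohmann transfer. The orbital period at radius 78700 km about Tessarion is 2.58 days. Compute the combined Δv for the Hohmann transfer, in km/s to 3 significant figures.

Δv = 2.62 km/s

From Kepler's third law T² = 4π²r³/μ at r = 78700 km, T = 2.58 days = 2.58 × 86400 s = 2.22912×10^5 s: μ = 4π²r³/T² = 3.87273×10^5 km³/s².
The Hohmann ellipse has a_t = (r₁ + r₂)/2 = 46250 km.
Circular speed at r₁: v₁ = √(μ/r₁) = √(3.87273×10^5/13800) = 5.29748 km/s.
On the transfer ellipse at r₁, v² = μ(2/r − 1/a) gives v_p = √[μ(2/r₁ − 1/a_t)] = 6.91036 km/s.
First burn Δv₁ = |v_p − v₁| = 1.61288 km/s.
At r₂, v₂ = √(μ/r₂) = 2.218304 km/s.
Transfer-orbit speed at r₂: v_a = √[μ(2/r₂ − 1/a_t)] = 1.211727 km/s.
Second burn Δv₂ = |v₂ − v_a| = 1.00658 km/s.
Δv = Δv₁ + Δv₂ = 1.61288 + 1.00658 = 2.619 km/s.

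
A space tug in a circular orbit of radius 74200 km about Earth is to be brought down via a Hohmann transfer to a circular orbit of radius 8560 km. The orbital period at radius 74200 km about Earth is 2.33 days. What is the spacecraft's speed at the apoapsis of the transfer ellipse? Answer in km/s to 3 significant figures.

From Kepler's third law T² = 4π²r³/μ at r = 74200 km, T = 2.33 days = 2.33 × 86400 s = 2.01312×10^5 s: μ = 4π²r³/T² = 3.97953×10^5 km³/s².
The Hohmann ellipse has a_t = (r₁ + r₂)/2 = 41380 km.
The apoapsis of the transfer ellipse is at r = 74200 km.
Applying v² = μ(2/r − 1/a_t): v = 1.053 km/s.

v = 1.05 km/s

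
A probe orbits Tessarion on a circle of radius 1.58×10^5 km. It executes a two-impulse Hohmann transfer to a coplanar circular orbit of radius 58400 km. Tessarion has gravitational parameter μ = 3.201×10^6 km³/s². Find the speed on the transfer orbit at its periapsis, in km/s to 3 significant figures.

The Hohmann ellipse has a_t = (r₁ + r₂)/2 = 1.082×10^5 km.
At periapsis, r = 58400 km.
Vis-viva: v = √[μ(2/r − 1/a_t)] = √[3.201×10^6 × (2/58400 − 1/1.082×10^5)] = 8.946 km/s.

v = 8.95 km/s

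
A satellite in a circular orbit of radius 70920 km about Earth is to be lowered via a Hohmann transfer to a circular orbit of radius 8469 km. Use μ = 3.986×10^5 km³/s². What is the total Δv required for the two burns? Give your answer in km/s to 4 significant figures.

The Hohmann ellipse has a_t = (r₁ + r₂)/2 = 39694.5 km.
At r₁ the circular-orbit speed is v₁ = √(μ/r₁) = 2.37074 km/s.
Transfer-orbit speed at r₁ (vis-viva equation): v_a = √[μ(2/r₁ − 1/a_t)] = 1.09505 km/s.
First burn Δv₁ = |v_a − v₁| = 1.2757 km/s.
At r₂, v₂ = √(μ/r₂) = 6.86045 km/s.
Transfer-orbit speed at r₂: v_p = √[μ(2/r₂ − 1/a_t)] = 9.17005 km/s.
Second burn Δv₂ = |v₂ − v_p| = 2.3096 km/s.
Total Δv = Δv₁ + Δv₂ = 3.585 km/s.

Δv = 3.585 km/s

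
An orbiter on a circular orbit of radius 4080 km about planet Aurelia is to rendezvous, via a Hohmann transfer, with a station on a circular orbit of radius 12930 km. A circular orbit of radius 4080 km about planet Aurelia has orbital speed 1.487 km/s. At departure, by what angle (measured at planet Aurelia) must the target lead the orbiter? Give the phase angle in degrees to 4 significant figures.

φ = 83.97°

From the circular-orbit relation v² = μ/r at r = 4080 km: μ = v²r = (1.487)² × 4080 = 9021.57 km³/s².
The Hohmann ellipse has a_t = (r₁ + r₂)/2 = 8505 km.
The half-period of the transfer ellipse is t = π√(a_t³/μ) = 25940 s.
The target's mean motion on its circular orbit is ω₂ = √(μ/r₂³) = 6.460×10^-5 rad/s.
Angle swept by the target during transfer: ω₂·t = 1.676 rad = 96.03°.
The orbiter traverses 180° on the transfer ellipse, so the target must lead by 180° − 96.03° = 83.97°.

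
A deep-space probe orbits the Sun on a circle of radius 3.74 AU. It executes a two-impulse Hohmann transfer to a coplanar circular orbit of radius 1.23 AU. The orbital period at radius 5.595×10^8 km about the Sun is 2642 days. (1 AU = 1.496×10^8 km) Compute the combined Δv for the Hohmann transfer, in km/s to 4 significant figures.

Δv = 10.66 km/s

From Kepler's third law T² = 4π²r³/μ at r = 5.595×10^8 km, T = 2642 days = 2642 × 86400 s = 2.282688×10^8 s: μ = 4π²r³/T² = 1.32699×10^11 km³/s².
In km: r₁ = 3.74 × 1.496×10^8 = 5.59504×10^8 km; r₂ = 1.23 × 1.496×10^8 = 1.84008×10^8 km.
Transfer-ellipse semi-major axis a_t = (r₁ + r₂)/2 = (5.59504×10^8 + 1.84008×10^8)/2 = 3.71756×10^8 km.
At r₁ the circular-orbit speed is v₁ = √(μ/r₁) = 15.4004 km/s.
Transfer-orbit speed at r₁ (v² = μ(2/r − 1/a)): v_a = √[μ(2/r₁ − 1/a_t)] = 10.8348 km/s.
First burn Δv₁ = |v_a − v₁| = 4.566 km/s.
Circular speed at r₂: v₂ = √(μ/r₂) = 26.85 km/s.
Transfer-orbit speed at r₂: v_p = √[μ(2/r₂ − 1/a_t)] = 32.94 km/s.
Second burn Δv₂ = |v₂ − v_p| = 6.090 km/s.
Δv = Δv₁ + Δv₂ = 4.566 + 6.090 = 10.66 km/s.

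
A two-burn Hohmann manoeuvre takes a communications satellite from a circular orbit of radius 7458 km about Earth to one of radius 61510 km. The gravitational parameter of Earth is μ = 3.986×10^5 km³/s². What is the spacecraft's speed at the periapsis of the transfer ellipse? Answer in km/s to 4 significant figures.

The Hohmann ellipse has a_t = (r₁ + r₂)/2 = 34484 km.
At periapsis, r = 7458 km.
Applying v² = μ(2/r − 1/a_t): v = 9.764 km/s.

v = 9.764 km/s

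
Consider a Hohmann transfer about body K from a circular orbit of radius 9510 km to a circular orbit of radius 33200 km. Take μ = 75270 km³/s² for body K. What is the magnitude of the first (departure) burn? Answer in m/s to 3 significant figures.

Δv₁ = 695 m/s

The Hohmann ellipse has a_t = (r₁ + r₂)/2 = 21355 km.
Circular speed at r = 9510 km: v_c = √(μ/r) = 2.8133 km/s.
Vis-viva on the transfer ellipse at r = 9510 km gives v_t = √[μ(2/r − 1/a_t)] = 3.5078 km/s.
Δv₁ = |v_t − v_c| = |3.5078 − 2.8133| = 0.6945 km/s.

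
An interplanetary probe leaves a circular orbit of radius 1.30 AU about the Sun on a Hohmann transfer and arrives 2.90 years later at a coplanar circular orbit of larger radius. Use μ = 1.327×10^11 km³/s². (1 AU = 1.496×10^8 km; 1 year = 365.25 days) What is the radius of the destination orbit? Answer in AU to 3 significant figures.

In km: r₁ = 1.30 × 1.496×10^8 = 1.9448×10^8 km.
Transfer time t = 2.90 years × 365.25 × 86400 s = 9.151704×10^7 s, and t = π√(a_t³/μ).
So a_t = (μ t²/π²)^(1/3) = (1.327×10^11 × (9.151704×10^7)² / π²)^(1/3) = 4.8290×10^8 km.
Since a_t = (r₁ + r₂)/2, r₂ = 2a_t − r₁ = 2×4.8290×10^8 − 1.9448×10^8 = 7.7132×10^8 km.
In AU: r₂ = 7.7132×10^8 / 1.496×10^8 = 5.16 AU.

r₂ = 5.16 AU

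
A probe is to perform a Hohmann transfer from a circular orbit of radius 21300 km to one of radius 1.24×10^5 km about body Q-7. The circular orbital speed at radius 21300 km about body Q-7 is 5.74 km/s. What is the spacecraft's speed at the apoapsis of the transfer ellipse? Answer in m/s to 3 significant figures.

From the circular-orbit relation v² = μ/r at r = 21300 km: μ = v²r = (5.74)² × 21300 = 7.01784×10^5 km³/s².
Semi-major axis of the transfer orbit: a_t = (21300 + 1.240×10^5)/2 = 72650 km.
At apoapsis, r = 1.240×10^5 km.
From the vis-viva equation, v = √[μ(2/r − 1/a_t)] = 1.288 km/s.

v = 1290 m/s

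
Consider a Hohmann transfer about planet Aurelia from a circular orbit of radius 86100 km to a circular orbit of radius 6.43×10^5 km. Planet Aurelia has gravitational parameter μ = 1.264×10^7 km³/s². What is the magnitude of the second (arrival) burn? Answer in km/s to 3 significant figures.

Δv₂ = 2.28 km/s

Transfer-ellipse semi-major axis a_t = (r₁ + r₂)/2 = (86100 + 6.430×10^5)/2 = 3.6455×10^5 km.
On the circular orbit at r = 6.430×10^5 km, v_c = √(μ/r) = 4.434 km/s.
Transfer-orbit speed at the same r (vis-viva, a = a_t): v_t = √[μ(2/r − 1/a_t)] = 2.155 km/s.
Δv₂ = |v_t − v_c| = |2.155 − 4.434| = 2.279 km/s.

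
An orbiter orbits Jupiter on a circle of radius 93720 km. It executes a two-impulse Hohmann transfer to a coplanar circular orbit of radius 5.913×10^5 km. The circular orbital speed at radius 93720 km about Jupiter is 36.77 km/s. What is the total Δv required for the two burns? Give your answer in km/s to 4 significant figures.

Δv = 18.52 km/s

From the circular-orbit relation v² = μ/r at r = 93720 km: μ = v²r = (36.77)² × 93720 = 1.26713×10^8 km³/s².
Semi-major axis of the transfer orbit: a_t = (93720 + 5.913×10^5)/2 = 3.4251×10^5 km.
Circular speed at r₁: v₁ = √(μ/r₁) = √(1.26713×10^8/93720) = 36.77 km/s.
On the transfer ellipse at r₁, vis-viva gives v_p = √[μ(2/r₁ − 1/a_t)] = 48.31 km/s.
First burn Δv₁ = |v_p − v₁| = 11.54 km/s.
At r₂, v₂ = √(μ/r₂) = 14.6388 km/s.
Transfer-orbit speed at r₂: v_a = √[μ(2/r₂ − 1/a_t)] = 7.65747 km/s.
Second burn Δv₂ = |v₂ − v_a| = 6.981 km/s.
Total Δv = Δv₁ + Δv₂ = 18.52 km/s.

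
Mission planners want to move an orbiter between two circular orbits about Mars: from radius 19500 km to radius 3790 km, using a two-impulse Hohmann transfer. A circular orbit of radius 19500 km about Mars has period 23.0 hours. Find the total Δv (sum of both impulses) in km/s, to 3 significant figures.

From Kepler's third law T² = 4π²r³/μ at r = 19500 km, T = 23.0 hours = 23.0 × 3600 s = 82800 s: μ = 4π²r³/T² = 42697.5 km³/s².
The Hohmann ellipse has a_t = (r₁ + r₂)/2 = 11645 km.
Circular speed at r₁: v₁ = √(μ/r₁) = √(42697.5/19500) = 1.47974 km/s.
Transfer-orbit speed at r₁ (vis-viva): v_a = √[μ(2/r₁ − 1/a_t)] = 0.844178 km/s.
First burn Δv₁ = |v_a − v₁| = 0.63556 km/s.
At r₂, v₂ = √(μ/r₂) = 3.356463 km/s.
Transfer-orbit speed at r₂: v_p = √[μ(2/r₂ − 1/a_t)] = 4.343396 km/s.
Second burn Δv₂ = |v₂ − v_p| = 0.98693 km/s.
Total Δv = Δv₁ + Δv₂ = 1.622 km/s.

Δv = 1.62 km/s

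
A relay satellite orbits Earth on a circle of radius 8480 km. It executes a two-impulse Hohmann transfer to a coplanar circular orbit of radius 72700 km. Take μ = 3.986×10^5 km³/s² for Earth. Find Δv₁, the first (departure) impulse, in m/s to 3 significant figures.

Δv₁ = 2320 m/s

Transfer-ellipse semi-major axis a_t = (r₁ + r₂)/2 = (8480 + 72700)/2 = 40590 km.
Circular speed at r = 8480 km: v_c = √(μ/r) = 6.856 km/s.
Vis-viva on the transfer ellipse at r = 8480 km gives v_t = √[μ(2/r − 1/a_t)] = 9.175 km/s.
Δv₁ = |v_t − v_c| = |9.175 − 6.856| = 2.319 km/s.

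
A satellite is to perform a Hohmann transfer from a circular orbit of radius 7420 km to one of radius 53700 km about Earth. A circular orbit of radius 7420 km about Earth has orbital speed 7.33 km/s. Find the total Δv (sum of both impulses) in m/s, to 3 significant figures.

From the circular-orbit relation v² = μ/r at r = 7420 km: μ = v²r = (7.33)² × 7420 = 3.98668×10^5 km³/s².
Transfer-ellipse semi-major axis a_t = (r₁ + r₂)/2 = (7420 + 53700)/2 = 30560 km.
Circular speed at r₁: v₁ = √(μ/r₁) = √(3.98668×10^5/7420) = 7.330 km/s.
Transfer-orbit speed at r₁ (vis-viva): v_p = √[μ(2/r₁ − 1/a_t)] = 9.717 km/s.
First burn Δv₁ = |v_p − v₁| = 2.387 km/s.
Circular speed at r₂: v₂ = √(μ/r₂) = 2.725 km/s.
Transfer-orbit speed at r₂: v_a = √[μ(2/r₂ − 1/a_t)] = 1.343 km/s.
Second burn Δv₂ = |v₂ − v_a| = 1.382 km/s.
Total Δv = Δv₁ + Δv₂ = 3.769 km/s.

Δv = 3770 m/s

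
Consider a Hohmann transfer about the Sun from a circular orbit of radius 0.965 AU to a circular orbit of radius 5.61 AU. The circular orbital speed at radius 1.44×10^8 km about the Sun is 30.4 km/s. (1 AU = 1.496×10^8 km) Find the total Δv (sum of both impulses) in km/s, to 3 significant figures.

From the circular-orbit relation v² = μ/r at r = 1.44×10^8 km: μ = v²r = (30.4)² × 1.44×10^8 = 1.33079×10^11 km³/s².
In km: r₁ = 0.965 × 1.496×10^8 = 1.44364×10^8 km; r₂ = 5.61 × 1.496×10^8 = 8.39256×10^8 km.
Transfer-ellipse semi-major axis a_t = (r₁ + r₂)/2 = (1.44364×10^8 + 8.39256×10^8)/2 = 4.9181×10^8 km.
Circular speed at r₁: v₁ = √(μ/r₁) = √(1.33079×10^11/1.44364×10^8) = 30.36 km/s.
On the transfer ellipse at r₁, vis-viva equation gives v_p = √[μ(2/r₁ − 1/a_t)] = 39.66 km/s.
First burn Δv₁ = |v_p − v₁| = 9.300 km/s.
At r₂, v₂ = √(μ/r₂) = 12.592 km/s.
Transfer-orbit speed at r₂: v_a = √[μ(2/r₂ − 1/a_t)] = 6.8224 km/s.
Second burn Δv₂ = |v₂ − v_a| = 5.770 km/s.
Total Δv = Δv₁ + Δv₂ = 15.07 km/s.

Δv = 15.1 km/s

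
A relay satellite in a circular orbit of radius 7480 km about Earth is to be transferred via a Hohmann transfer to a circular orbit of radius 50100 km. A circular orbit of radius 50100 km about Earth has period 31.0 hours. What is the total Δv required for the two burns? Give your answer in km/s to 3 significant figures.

From Kepler's third law T² = 4π²r³/μ at r = 50100 km, T = 31.0 hours = 31.0 × 3600 s = 1.116×10^5 s: μ = 4π²r³/T² = 3.98607×10^5 km³/s².
Transfer-ellipse semi-major axis a_t = (r₁ + r₂)/2 = (7480 + 50100)/2 = 28790 km.
At r₁ the circular-orbit speed is v₁ = √(μ/r₁) = 7.300 km/s.
On the transfer ellipse at r₁, vis-viva equation gives v_p = √[μ(2/r₁ − 1/a_t)] = 9.630 km/s.
First burn Δv₁ = |v_p − v₁| = 2.330 km/s.
Circular speed at r₂: v₂ = √(μ/r₂) = 2.821 km/s.
Transfer-orbit speed at r₂: v_a = √[μ(2/r₂ − 1/a_t)] = 1.438 km/s.
Second burn Δv₂ = |v₂ − v_a| = 1.383 km/s.
Total Δv = Δv₁ + Δv₂ = 3.713 km/s.

Δv = 3.71 km/s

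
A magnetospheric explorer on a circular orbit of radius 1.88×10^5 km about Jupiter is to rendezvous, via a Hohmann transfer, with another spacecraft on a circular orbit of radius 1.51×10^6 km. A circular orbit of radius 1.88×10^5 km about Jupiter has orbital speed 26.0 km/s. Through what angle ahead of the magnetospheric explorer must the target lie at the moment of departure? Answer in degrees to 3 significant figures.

φ = 104°

From the circular-orbit relation v² = μ/r at r = 1.88×10^5 km: μ = v²r = (26.0)² × 1.88×10^5 = 1.27088×10^8 km³/s².
Semi-major axis of the transfer orbit: a_t = (1.880×10^5 + 1.510×10^6)/2 = 8.490×10^5 km.
Transfer time t = π√(a_t³/μ) = 2.1800×10^5 s.
Target angular speed ω₂ = √(μ/r₂³) = 6.0756×10^-6 rad/s.
Angle swept by the target during transfer: ω₂·t = 1.3245 rad = 75.89°.
The magnetospheric explorer traverses 180° on the transfer ellipse, so the target must lead by 180° − 75.89° = 104°.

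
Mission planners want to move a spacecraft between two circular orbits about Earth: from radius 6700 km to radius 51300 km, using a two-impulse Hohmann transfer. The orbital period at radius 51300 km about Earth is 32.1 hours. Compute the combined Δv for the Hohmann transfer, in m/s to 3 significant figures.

Δv = 4000 m/s

From Kepler's third law T² = 4π²r³/μ at r = 51300 km, T = 32.1 hours = 32.1 × 3600 s = 1.1556×10^5 s: μ = 4π²r³/T² = 3.99114×10^5 km³/s².
The Hohmann ellipse has a_t = (r₁ + r₂)/2 = 29000 km.
At r₁ the circular-orbit speed is v₁ = √(μ/r₁) = 7.7181 km/s.
Transfer-orbit speed at r₁ (vis-viva): v_p = √[μ(2/r₁ − 1/a_t)] = 10.265 km/s.
First burn Δv₁ = |v_p − v₁| = 2.547 km/s.
At r₂, v₂ = √(μ/r₂) = 2.7893 km/s.
Transfer-orbit speed at r₂: v_a = √[μ(2/r₂ − 1/a_t)] = 1.3407 km/s.
Second burn Δv₂ = |v₂ − v_a| = 1.449 km/s.
Δv = Δv₁ + Δv₂ = 2.547 + 1.449 = 3.996 km/s.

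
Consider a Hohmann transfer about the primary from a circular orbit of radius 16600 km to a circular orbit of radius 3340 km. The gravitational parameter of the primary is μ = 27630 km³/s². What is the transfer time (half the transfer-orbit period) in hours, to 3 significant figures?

The Hohmann ellipse has a_t = (r₁ + r₂)/2 = 9970 km.
By Kepler's third law the transfer-orbit period is T = 2π√(a_t³/μ), so t = T/2 = 18815 s.
Converting: 18815 s ÷ 3600 s/hour = 5.23 hours.

t = 5.23 hours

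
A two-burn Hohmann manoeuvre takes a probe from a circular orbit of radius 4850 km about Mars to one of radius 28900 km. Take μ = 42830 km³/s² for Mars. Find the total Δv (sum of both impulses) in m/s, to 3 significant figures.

Δv = 1480 m/s

Semi-major axis of the transfer orbit: a_t = (4850 + 28900)/2 = 16875 km.
Circular speed at r₁: v₁ = √(μ/r₁) = √(42830/4850) = 2.9717 km/s.
Transfer-orbit speed at r₁ (vis-viva equation): v_p = √[μ(2/r₁ − 1/a_t)] = 3.8889 km/s.
First burn Δv₁ = |v_p − v₁| = 0.9172 km/s.
Circular speed at r₂: v₂ = √(μ/r₂) = 1.21738 km/s.
Transfer-orbit speed at r₂: v_a = √[μ(2/r₂ − 1/a_t)] = 0.652641 km/s.
Second burn Δv₂ = |v₂ − v_a| = 0.5647 km/s.
Δv = Δv₁ + Δv₂ = 0.9172 + 0.5647 = 1.482 km/s.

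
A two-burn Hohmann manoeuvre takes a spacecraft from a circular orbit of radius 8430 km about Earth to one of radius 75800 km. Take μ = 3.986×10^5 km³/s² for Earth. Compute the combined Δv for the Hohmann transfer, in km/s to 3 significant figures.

Semi-major axis of the transfer orbit: a_t = (8430 + 75800)/2 = 42115 km.
Circular speed at r₁: v₁ = √(μ/r₁) = √(3.986×10^5/8430) = 6.876 km/s.
On the transfer ellipse at r₁, vis-viva gives v_p = √[μ(2/r₁ − 1/a_t)] = 9.225 km/s.
First burn Δv₁ = |v_p − v₁| = 2.349 km/s.
Circular speed at r₂: v₂ = √(μ/r₂) = 2.293 km/s.
Transfer-orbit speed at r₂: v_a = √[μ(2/r₂ − 1/a_t)] = 1.026 km/s.
Second burn Δv₂ = |v₂ − v_a| = 1.267 km/s.
Total Δv = Δv₁ + Δv₂ = 3.616 km/s.

Δv = 3.62 km/s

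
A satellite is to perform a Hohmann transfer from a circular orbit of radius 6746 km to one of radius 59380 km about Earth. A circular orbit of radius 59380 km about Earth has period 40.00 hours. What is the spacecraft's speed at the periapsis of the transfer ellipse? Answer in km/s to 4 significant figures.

v = 10.30 km/s

From Kepler's third law T² = 4π²r³/μ at r = 59380 km, T = 40.00 hours = 40.00 × 3600 s = 1.440×10^5 s: μ = 4π²r³/T² = 3.98617×10^5 km³/s².
Transfer-ellipse semi-major axis a_t = (r₁ + r₂)/2 = (6746 + 59380)/2 = 33063 km.
The periapsis of the transfer ellipse is at r = 6746 km.
Applying v² = μ(2/r − 1/a_t): v = 10.30 km/s.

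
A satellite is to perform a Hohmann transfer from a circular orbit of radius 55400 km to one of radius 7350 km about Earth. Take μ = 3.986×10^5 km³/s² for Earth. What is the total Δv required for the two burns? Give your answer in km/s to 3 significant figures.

Semi-major axis of the transfer orbit: a_t = (55400 + 7350)/2 = 31375 km.
At r₁ the circular-orbit speed is v₁ = √(μ/r₁) = 2.682 km/s.
Transfer-orbit speed at r₁ (vis-viva equation): v_a = √[μ(2/r₁ − 1/a_t)] = 1.298 km/s.
First burn Δv₁ = |v_a − v₁| = 1.384 km/s.
At r₂, v₂ = √(μ/r₂) = 7.3642 km/s.
Transfer-orbit speed at r₂: v_p = √[μ(2/r₂ − 1/a_t)] = 9.7856 km/s.
Second burn Δv₂ = |v₂ − v_p| = 2.421 km/s.
Δv = Δv₁ + Δv₂ = 1.384 + 2.421 = 3.805 km/s.

Δv = 3.81 km/s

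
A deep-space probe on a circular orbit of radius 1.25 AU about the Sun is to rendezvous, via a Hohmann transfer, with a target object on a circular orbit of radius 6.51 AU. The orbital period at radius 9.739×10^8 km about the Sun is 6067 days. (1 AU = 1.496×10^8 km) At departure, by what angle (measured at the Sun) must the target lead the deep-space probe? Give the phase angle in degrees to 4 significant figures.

φ = 97.18°

From Kepler's third law T² = 4π²r³/μ at r = 9.739×10^8 km, T = 6067 days = 6067 × 86400 s = 5.241888×10^8 s: μ = 4π²r³/T² = 1.32717×10^11 km³/s².
In km: r₁ = 1.25 × 1.496×10^8 = 1.870×10^8 km; r₂ = 6.51 × 1.496×10^8 = 9.73896×10^8 km.
Transfer-ellipse semi-major axis a_t = (r₁ + r₂)/2 = (1.870×10^8 + 9.73896×10^8)/2 = 5.80448×10^8 km.
The half-period of the transfer ellipse is t = π√(a_t³/μ) = 1.20596×10^8 s.
The target's mean motion on its circular orbit is ω₂ = √(μ/r₂³) = 1.19866×10^-8 rad/s.
Angle swept by the target during transfer: ω₂·t = 1.4455 rad = 82.82°.
The deep-space probe traverses 180° on the transfer ellipse, so the target must lead by 180° − 82.82° = 97.18°.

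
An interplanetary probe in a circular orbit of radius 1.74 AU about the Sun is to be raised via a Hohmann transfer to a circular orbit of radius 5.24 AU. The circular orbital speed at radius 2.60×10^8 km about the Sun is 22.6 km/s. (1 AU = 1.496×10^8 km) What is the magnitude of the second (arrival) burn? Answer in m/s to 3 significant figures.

From the circular-orbit relation v² = μ/r at r = 2.60×10^8 km: μ = v²r = (22.6)² × 2.60×10^8 = 1.32798×10^11 km³/s².
In km: r₁ = 1.74 × 1.496×10^8 = 2.60304×10^8 km; r₂ = 5.24 × 1.496×10^8 = 7.83904×10^8 km.
The Hohmann ellipse has a_t = (r₁ + r₂)/2 = 5.22104×10^8 km.
Circular speed at r = 7.83904×10^8 km: v_c = √(μ/r) = 13.0156 km/s.
Vis-viva on the transfer ellipse at r = 7.83904×10^8 km gives v_t = √[μ(2/r − 1/a_t)] = 9.19021 km/s.
Δv₂ = |v_t − v_c| = |9.19021 − 13.0156| = 3.825 km/s.

Δv₂ = 3830 m/s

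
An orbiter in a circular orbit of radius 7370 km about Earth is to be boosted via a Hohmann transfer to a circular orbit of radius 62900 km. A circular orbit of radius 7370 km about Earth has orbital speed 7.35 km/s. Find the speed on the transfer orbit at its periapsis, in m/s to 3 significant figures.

From the circular-orbit relation v² = μ/r at r = 7370 km: μ = v²r = (7.35)² × 7370 = 3.98146×10^5 km³/s².
Transfer-ellipse semi-major axis a_t = (r₁ + r₂)/2 = (7370 + 62900)/2 = 35135 km.
The periapsis of the transfer ellipse is at r = 7370 km.
From the vis-viva equation, v = √[μ(2/r − 1/a_t)] = 9.834 km/s.

v = 9830 m/s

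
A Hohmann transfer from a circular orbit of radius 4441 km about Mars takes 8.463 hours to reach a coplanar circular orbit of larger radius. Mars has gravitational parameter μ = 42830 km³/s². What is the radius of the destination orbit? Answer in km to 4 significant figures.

Transfer time t = 8.463 hours = 30466.8 s, and t = π√(a_t³/μ).
So a_t = (μ t²/π²)^(1/3) = (42830 × (30466.8)² / π²)^(1/3) = 15911 km.
Since a_t = (r₁ + r₂)/2, r₂ = 2a_t − r₁ = 2×15911 − 4441 = 27381 km.

r₂ = 27380 km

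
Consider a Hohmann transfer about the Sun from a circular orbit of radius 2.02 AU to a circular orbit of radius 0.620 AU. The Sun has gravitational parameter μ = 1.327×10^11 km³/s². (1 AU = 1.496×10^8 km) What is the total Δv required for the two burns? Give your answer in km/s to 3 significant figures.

Δv = 15.6 km/s

In km: r₁ = 2.02 × 1.496×10^8 = 3.02192×10^8 km; r₂ = 0.620 × 1.496×10^8 = 9.2752×10^7 km.
The Hohmann ellipse has a_t = (r₁ + r₂)/2 = 1.97472×10^8 km.
At r₁ the circular-orbit speed is v₁ = √(μ/r₁) = 20.9553 km/s.
On the transfer ellipse at r₁, vis-viva gives v_a = √[μ(2/r₁ − 1/a_t)] = 14.3616 km/s.
First burn Δv₁ = |v_a − v₁| = 6.594 km/s.
At r₂, v₂ = √(μ/r₂) = 37.825 km/s.
Transfer-orbit speed at r₂: v_p = √[μ(2/r₂ − 1/a_t)] = 46.791 km/s.
Second burn Δv₂ = |v₂ − v_p| = 8.966 km/s.
Δv = Δv₁ + Δv₂ = 6.594 + 8.966 = 15.56 km/s.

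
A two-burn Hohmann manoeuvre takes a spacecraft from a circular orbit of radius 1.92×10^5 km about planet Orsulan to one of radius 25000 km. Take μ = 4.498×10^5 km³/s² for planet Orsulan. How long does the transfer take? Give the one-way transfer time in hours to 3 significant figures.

Transfer-ellipse semi-major axis a_t = (r₁ + r₂)/2 = (1.920×10^5 + 25000)/2 = 1.085×10^5 km.
Transfer time t = π√(a_t³/μ) = π√((1.085×10^5)³ / 4.498×10^5) = 1.674×10^5 s.
Converting: 1.674×10^5 s ÷ 3600 s/hour = 46.5 hours.

t = 46.5 hours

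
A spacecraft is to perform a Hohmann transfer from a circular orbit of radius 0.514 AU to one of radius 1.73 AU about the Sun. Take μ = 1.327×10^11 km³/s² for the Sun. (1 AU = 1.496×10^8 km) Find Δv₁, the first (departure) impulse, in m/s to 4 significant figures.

In km: r₁ = 0.514 × 1.496×10^8 = 7.68944×10^7 km; r₂ = 1.73 × 1.496×10^8 = 2.58808×10^8 km.
Transfer-ellipse semi-major axis a_t = (r₁ + r₂)/2 = (7.68944×10^7 + 2.58808×10^8)/2 = 1.678512×10^8 km.
Circular speed at r = 7.68944×10^7 km: v_c = √(μ/r) = 41.54 km/s.
Vis-viva on the transfer ellipse at r = 7.68944×10^7 km gives v_t = √[μ(2/r − 1/a_t)] = 51.58 km/s.
Δv₁ = |v_t − v_c| = |51.58 − 41.54| = 10.04 km/s.

Δv₁ = 10040 m/s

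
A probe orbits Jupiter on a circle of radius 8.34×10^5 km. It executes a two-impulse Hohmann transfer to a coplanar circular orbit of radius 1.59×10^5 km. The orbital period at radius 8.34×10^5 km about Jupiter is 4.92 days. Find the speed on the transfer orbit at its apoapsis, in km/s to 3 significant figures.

v = 6.98 km/s

From Kepler's third law T² = 4π²r³/μ at r = 8.34×10^5 km, T = 4.92 days = 4.92 × 86400 s = 4.25088×10^5 s: μ = 4π²r³/T² = 1.26736×10^8 km³/s².
Transfer-ellipse semi-major axis a_t = (r₁ + r₂)/2 = (8.340×10^5 + 1.590×10^5)/2 = 4.965×10^5 km.
The apoapsis of the transfer ellipse is at r = 8.340×10^5 km.
Applying v² = μ(2/r − 1/a_t): v = 6.976 km/s.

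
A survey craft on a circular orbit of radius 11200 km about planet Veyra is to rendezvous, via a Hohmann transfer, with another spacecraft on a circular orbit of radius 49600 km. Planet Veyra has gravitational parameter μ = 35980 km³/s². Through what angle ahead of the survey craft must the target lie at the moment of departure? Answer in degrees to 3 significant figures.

φ = 93.6°

Transfer-ellipse semi-major axis a_t = (r₁ + r₂)/2 = (11200 + 49600)/2 = 30400 km.
The half-period of the transfer ellipse is t = π√(a_t³/μ) = 87790 s.
Target angular speed ω₂ = √(μ/r₂³) = 1.717×10^-5 rad/s.
Angle swept by the target during transfer: ω₂·t = 1.5074 rad = 86.37°.
Arrival is 180° from departure on the ellipse, so φ = 180° − 86.37° = 93.6°.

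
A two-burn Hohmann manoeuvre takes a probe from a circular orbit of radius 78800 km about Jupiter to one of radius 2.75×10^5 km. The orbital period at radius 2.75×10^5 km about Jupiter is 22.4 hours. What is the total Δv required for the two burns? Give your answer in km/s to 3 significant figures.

From Kepler's third law T² = 4π²r³/μ at r = 2.75×10^5 km, T = 22.4 hours = 22.4 × 3600 s = 80640 s: μ = 4π²r³/T² = 1.26257×10^8 km³/s².
The Hohmann ellipse has a_t = (r₁ + r₂)/2 = 1.769×10^5 km.
At r₁ the circular-orbit speed is v₁ = √(μ/r₁) = 40.03 km/s.
Transfer-orbit speed at r₁ (vis-viva): v_p = √[μ(2/r₁ − 1/a_t)] = 49.91 km/s.
First burn Δv₁ = |v_p − v₁| = 9.880 km/s.
At r₂, v₂ = √(μ/r₂) = 21.427 km/s.
Transfer-orbit speed at r₂: v_a = √[μ(2/r₂ − 1/a_t)] = 14.301 km/s.
Second burn Δv₂ = |v₂ − v_a| = 7.126 km/s.
Δv = Δv₁ + Δv₂ = 9.880 + 7.126 = 17.01 km/s.

Δv = 17.0 km/s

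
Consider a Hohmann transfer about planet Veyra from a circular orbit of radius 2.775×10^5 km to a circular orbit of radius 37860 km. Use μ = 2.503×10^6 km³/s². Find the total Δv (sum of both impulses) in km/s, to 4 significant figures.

Semi-major axis of the transfer orbit: a_t = (2.775×10^5 + 37860)/2 = 1.5768×10^5 km.
At r₁ the circular-orbit speed is v₁ = √(μ/r₁) = 3.0033 km/s.
On the transfer ellipse at r₁, vis-viva gives v_a = √[μ(2/r₁ − 1/a_t)] = 1.4716 km/s.
First burn Δv₁ = |v_a − v₁| = 1.5317 km/s.
At r₂, v₂ = √(μ/r₂) = 8.130928 km/s.
Transfer-orbit speed at r₂: v_p = √[μ(2/r₂ − 1/a_t)] = 10.78657 km/s.
Second burn Δv₂ = |v₂ − v_p| = 2.6556 km/s.
Δv = Δv₁ + Δv₂ = 1.5317 + 2.6556 = 4.187 km/s.

Δv = 4.187 km/s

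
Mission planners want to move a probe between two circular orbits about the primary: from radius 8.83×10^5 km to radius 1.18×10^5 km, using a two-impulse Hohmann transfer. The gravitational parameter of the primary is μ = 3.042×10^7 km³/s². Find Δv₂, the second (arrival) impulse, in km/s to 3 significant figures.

Semi-major axis of the transfer orbit: a_t = (8.830×10^5 + 1.180×10^5)/2 = 5.005×10^5 km.
Circular speed at r = 1.180×10^5 km: v_c = √(μ/r) = 16.06 km/s.
Transfer-orbit speed at the same r (vis-viva, a = a_t): v_t = √[μ(2/r − 1/a_t)] = 21.33 km/s.
Δv₂ = |v_t − v_c| = |21.33 − 16.06| = 5.270 km/s.

Δv₂ = 5.27 km/s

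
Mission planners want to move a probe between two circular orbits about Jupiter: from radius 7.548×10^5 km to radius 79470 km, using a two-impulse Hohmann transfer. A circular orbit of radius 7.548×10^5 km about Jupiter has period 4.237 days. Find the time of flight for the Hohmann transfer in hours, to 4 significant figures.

From Kepler's third law T² = 4π²r³/μ at r = 7.548×10^5 km, T = 4.237 days = 4.237 × 86400 s = 3.660768×10^5 s: μ = 4π²r³/T² = 1.26681×10^8 km³/s².
Transfer-ellipse semi-major axis a_t = (r₁ + r₂)/2 = (7.548×10^5 + 79470)/2 = 4.17135×10^5 km.
Transfer time t = π√(a_t³/μ) = π√((4.17135×10^5)³ / 1.26681×10^8) = 75200 s.
Converting: 75200 s ÷ 3600 s/hour = 20.89 hours.

t = 20.89 hours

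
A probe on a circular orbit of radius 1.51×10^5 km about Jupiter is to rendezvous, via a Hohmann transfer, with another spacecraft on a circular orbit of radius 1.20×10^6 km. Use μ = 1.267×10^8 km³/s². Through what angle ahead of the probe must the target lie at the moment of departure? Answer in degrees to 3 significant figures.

Semi-major axis of the transfer orbit: a_t = (1.510×10^5 + 1.200×10^6)/2 = 6.755×10^5 km.
Transfer time t = π√(a_t³/μ) = 1.5495×10^5 s.
The target's mean motion on its circular orbit is ω₂ = √(μ/r₂³) = 8.5628×10^-6 rad/s.
Angle swept by the target during transfer: ω₂·t = 1.3268 rad = 76.02°.
Arrival is 180° from departure on the ellipse, so φ = 180° − 76.02° = 104°.

φ = 104°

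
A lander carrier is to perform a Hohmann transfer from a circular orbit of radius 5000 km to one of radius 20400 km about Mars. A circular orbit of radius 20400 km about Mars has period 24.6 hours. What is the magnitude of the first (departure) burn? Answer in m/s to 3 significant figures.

From Kepler's third law T² = 4π²r³/μ at r = 20400 km, T = 24.6 hours = 24.6 × 3600 s = 88560 s: μ = 4π²r³/T² = 42734.1 km³/s².
Transfer-ellipse semi-major axis a_t = (r₁ + r₂)/2 = (5000 + 20400)/2 = 12700 km.
Circular speed at r = 5000 km: v_c = √(μ/r) = 2.9235 km/s.
Transfer-orbit speed at the same r (vis-viva, a = a_t): v_t = √[μ(2/r − 1/a_t)] = 3.7052 km/s.
Δv₁ = |v_t − v_c| = |3.7052 − 2.9235| = 0.7817 km/s.

Δv₁ = 782 m/s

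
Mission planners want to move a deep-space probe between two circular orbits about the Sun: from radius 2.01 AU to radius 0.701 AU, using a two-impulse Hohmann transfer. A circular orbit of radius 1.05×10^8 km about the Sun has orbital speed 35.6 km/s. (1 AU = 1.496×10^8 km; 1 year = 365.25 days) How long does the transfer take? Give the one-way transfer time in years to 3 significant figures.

t = 0.788 years

From the circular-orbit relation v² = μ/r at r = 1.05×10^8 km: μ = v²r = (35.6)² × 1.05×10^8 = 1.33073×10^11 km³/s².
In km: r₁ = 2.01 × 1.496×10^8 = 3.00696×10^8 km; r₂ = 0.701 × 1.496×10^8 = 1.048696×10^8 km.
The Hohmann ellipse has a_t = (r₁ + r₂)/2 = 2.027828×10^8 km.
By Kepler's third law the transfer-orbit period is T = 2π√(a_t³/μ), so t = T/2 = 2.487×10^7 s.
Converting: 2.487×10^7 s ÷ 3.15576×10^7 s/year (365.25 × 86400) = 0.788 years.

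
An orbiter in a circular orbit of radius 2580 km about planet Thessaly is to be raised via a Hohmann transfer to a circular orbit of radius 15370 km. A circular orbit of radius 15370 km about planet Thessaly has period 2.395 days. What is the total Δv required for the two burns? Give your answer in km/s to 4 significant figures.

Δv = 0.5680 km/s

From Kepler's third law T² = 4π²r³/μ at r = 15370 km, T = 2.395 days = 2.395 × 86400 s = 2.06928×10^5 s: μ = 4π²r³/T² = 3347.67 km³/s².
Transfer-ellipse semi-major axis a_t = (r₁ + r₂)/2 = (2580 + 15370)/2 = 8975 km.
Circular speed at r₁: v₁ = √(μ/r₁) = √(3347.67/2580) = 1.13910 km/s.
Transfer-orbit speed at r₁ (vis-viva): v_p = √[μ(2/r₁ − 1/a_t)] = 1.49067 km/s.
First burn Δv₁ = |v_p − v₁| = 0.35157 km/s.
Circular speed at r₂: v₂ = √(μ/r₂) = 0.466696 km/s.
Transfer-orbit speed at r₂: v_a = √[μ(2/r₂ − 1/a_t)] = 0.250223 km/s.
Second burn Δv₂ = |v₂ − v_a| = 0.21647 km/s.
Total Δv = Δv₁ + Δv₂ = 0.5680 km/s.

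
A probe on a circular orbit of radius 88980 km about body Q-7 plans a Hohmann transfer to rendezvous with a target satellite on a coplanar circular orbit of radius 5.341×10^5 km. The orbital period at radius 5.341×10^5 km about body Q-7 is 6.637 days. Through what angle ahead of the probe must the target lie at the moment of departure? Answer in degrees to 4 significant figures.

From Kepler's third law T² = 4π²r³/μ at r = 5.341×10^5 km, T = 6.637 days = 6.637 × 86400 s = 5.734368×10^5 s: μ = 4π²r³/T² = 1.82918×10^7 km³/s².
The Hohmann ellipse has a_t = (r₁ + r₂)/2 = 3.1154×10^5 km.
The half-period of the transfer ellipse is t = π√(a_t³/μ) = 1.2773×10^5 s.
Target angular speed ω₂ = √(μ/r₂³) = 1.0957×10^-5 rad/s.
Angle swept by the target during transfer: ω₂·t = 1.3995 rad = 80.19°.
Arrival is 180° from departure on the ellipse, so φ = 180° − 80.19° = 99.81°.

φ = 99.81°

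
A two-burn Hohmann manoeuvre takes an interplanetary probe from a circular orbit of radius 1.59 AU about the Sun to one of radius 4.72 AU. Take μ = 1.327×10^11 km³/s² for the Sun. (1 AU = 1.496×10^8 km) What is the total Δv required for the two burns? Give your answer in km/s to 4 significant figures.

In km: r₁ = 1.59 × 1.496×10^8 = 2.37864×10^8 km; r₂ = 4.72 × 1.496×10^8 = 7.06112×10^8 km.
The Hohmann ellipse has a_t = (r₁ + r₂)/2 = 4.71988×10^8 km.
At r₁ the circular-orbit speed is v₁ = √(μ/r₁) = 23.62 km/s.
Transfer-orbit speed at r₁ (v² = μ(2/r − 1/a)): v_p = √[μ(2/r₁ − 1/a_t)] = 28.89 km/s.
First burn Δv₁ = |v_p − v₁| = 5.270 km/s.
Circular speed at r₂: v₂ = √(μ/r₂) = 13.709 km/s.
Transfer-orbit speed at r₂: v_a = √[μ(2/r₂ − 1/a_t)] = 9.7319 km/s.
Second burn Δv₂ = |v₂ − v_a| = 3.977 km/s.
Total Δv = Δv₁ + Δv₂ = 9.247 km/s.

Δv = 9.247 km/s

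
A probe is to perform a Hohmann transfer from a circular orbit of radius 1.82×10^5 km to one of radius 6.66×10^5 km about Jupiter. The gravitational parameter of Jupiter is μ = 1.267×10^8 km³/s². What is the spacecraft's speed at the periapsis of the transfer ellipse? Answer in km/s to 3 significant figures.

Transfer-ellipse semi-major axis a_t = (r₁ + r₂)/2 = (1.820×10^5 + 6.660×10^5)/2 = 4.240×10^5 km.
At periapsis, r = 1.820×10^5 km.
Vis-viva: v = √[μ(2/r − 1/a_t)] = √[1.267×10^8 × (2/1.820×10^5 − 1/4.240×10^5)] = 33.07 km/s.

v = 33.1 km/s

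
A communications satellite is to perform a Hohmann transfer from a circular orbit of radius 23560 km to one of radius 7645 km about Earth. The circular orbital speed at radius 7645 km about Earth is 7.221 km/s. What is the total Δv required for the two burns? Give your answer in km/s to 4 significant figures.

Δv = 2.886 km/s

From the circular-orbit relation v² = μ/r at r = 7645 km: μ = v²r = (7.221)² × 7645 = 3.98632×10^5 km³/s².
Semi-major axis of the transfer orbit: a_t = (23560 + 7645)/2 = 15602.5 km.
At r₁ the circular-orbit speed is v₁ = √(μ/r₁) = 4.113 km/s.
Transfer-orbit speed at r₁ (vis-viva): v_a = √[μ(2/r₁ − 1/a_t)] = 2.879 km/s.
First burn Δv₁ = |v_a − v₁| = 1.234 km/s.
Circular speed at r₂: v₂ = √(μ/r₂) = 7.221 km/s.
Transfer-orbit speed at r₂: v_p = √[μ(2/r₂ − 1/a_t)] = 8.873 km/s.
Second burn Δv₂ = |v₂ − v_p| = 1.652 km/s.
Total Δv = Δv₁ + Δv₂ = 2.886 km/s.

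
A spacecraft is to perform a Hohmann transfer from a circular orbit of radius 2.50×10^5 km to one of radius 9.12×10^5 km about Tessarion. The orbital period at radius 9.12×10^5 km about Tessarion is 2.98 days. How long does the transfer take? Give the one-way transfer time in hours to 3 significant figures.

From Kepler's third law T² = 4π²r³/μ at r = 9.12×10^5 km, T = 2.98 days = 2.98 × 86400 s = 2.57472×10^5 s: μ = 4π²r³/T² = 4.51736×10^8 km³/s².
Semi-major axis of the transfer orbit: a_t = (2.500×10^5 + 9.120×10^5)/2 = 5.810×10^5 km.
By Kepler's third law the transfer-orbit period is T = 2π√(a_t³/μ), so t = T/2 = 65460 s.
Converting: 65460 s ÷ 3600 s/hour = 18.2 hours.

t = 18.2 hours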